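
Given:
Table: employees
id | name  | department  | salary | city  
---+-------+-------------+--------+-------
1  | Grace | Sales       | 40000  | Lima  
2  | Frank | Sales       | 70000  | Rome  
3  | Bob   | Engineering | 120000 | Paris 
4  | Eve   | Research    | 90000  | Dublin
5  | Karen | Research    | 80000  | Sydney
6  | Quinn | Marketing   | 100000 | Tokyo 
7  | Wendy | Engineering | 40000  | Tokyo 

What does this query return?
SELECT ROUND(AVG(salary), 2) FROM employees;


SUM(salary) = 540000
COUNT = 7
ROUND(AVG, 2) = ROUND(540000 / 7, 2) = 77142.86

77142.86


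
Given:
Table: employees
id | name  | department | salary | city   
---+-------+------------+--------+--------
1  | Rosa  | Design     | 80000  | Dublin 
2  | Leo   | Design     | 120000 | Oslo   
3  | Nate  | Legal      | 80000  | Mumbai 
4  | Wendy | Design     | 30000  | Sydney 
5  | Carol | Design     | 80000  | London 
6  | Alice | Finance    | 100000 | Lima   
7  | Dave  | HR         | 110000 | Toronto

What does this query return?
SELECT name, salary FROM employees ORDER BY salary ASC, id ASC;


Sorting by salary ASC, then id ASC for ties

7 rows:
Wendy, 30000
Rosa, 80000
Nate, 80000
Carol, 80000
Alice, 100000
Dave, 110000
Leo, 120000


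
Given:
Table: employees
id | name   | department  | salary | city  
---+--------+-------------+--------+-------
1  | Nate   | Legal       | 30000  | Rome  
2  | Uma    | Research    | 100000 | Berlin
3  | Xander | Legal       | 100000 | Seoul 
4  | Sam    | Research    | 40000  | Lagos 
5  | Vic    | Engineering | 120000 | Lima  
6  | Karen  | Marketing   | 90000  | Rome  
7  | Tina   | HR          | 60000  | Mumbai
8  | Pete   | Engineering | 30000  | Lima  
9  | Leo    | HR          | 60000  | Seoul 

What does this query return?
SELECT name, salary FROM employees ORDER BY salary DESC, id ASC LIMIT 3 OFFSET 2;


Sort by salary DESC (id ASC tiebreak), then skip 2 and take 3
Rows 3 through 5

3 rows:
Xander, 100000
Karen, 90000
Tina, 60000


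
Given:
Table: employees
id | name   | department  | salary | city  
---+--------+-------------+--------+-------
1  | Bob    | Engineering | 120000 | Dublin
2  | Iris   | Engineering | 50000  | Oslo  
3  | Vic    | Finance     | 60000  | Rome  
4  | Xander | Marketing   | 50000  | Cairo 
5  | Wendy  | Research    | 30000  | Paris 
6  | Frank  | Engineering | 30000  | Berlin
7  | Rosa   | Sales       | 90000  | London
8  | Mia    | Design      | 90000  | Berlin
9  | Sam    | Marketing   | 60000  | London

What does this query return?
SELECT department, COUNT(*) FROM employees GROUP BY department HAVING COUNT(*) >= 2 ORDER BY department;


Groups with count >= 2:
  Engineering: 3 -> PASS
  Marketing: 2 -> PASS
  Design: 1 -> filtered out
  Finance: 1 -> filtered out
  Research: 1 -> filtered out
  Sales: 1 -> filtered out


2 groups:
Engineering, 3
Marketing, 2


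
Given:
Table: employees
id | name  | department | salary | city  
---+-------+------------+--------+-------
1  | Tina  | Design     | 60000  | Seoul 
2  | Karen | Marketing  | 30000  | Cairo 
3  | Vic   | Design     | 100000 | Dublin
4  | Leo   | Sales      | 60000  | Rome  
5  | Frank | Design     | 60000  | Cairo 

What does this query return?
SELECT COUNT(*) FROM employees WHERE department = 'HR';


Counting rows where department = 'HR'


0


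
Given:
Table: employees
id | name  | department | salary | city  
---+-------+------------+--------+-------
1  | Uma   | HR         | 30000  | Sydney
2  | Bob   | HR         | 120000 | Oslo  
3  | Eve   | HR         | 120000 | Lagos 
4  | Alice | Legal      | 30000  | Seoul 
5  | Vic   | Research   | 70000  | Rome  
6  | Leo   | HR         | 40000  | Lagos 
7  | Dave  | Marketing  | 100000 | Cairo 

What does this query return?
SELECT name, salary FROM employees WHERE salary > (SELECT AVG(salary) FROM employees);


Subquery: AVG(salary) = 72857.14
Filtering: salary > 72857.14
  Bob (120000) -> MATCH
  Eve (120000) -> MATCH
  Dave (100000) -> MATCH


3 rows:
Bob, 120000
Eve, 120000
Dave, 100000


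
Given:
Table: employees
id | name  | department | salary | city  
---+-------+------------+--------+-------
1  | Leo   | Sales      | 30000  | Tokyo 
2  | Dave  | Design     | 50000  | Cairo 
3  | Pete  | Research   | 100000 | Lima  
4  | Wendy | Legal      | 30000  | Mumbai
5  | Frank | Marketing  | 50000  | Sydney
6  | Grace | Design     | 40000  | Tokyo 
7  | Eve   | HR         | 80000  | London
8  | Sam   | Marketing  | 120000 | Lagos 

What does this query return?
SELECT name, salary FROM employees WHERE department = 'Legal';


Filtering: department = 'Legal'
Matching rows: 1

1 rows:
Wendy, 30000


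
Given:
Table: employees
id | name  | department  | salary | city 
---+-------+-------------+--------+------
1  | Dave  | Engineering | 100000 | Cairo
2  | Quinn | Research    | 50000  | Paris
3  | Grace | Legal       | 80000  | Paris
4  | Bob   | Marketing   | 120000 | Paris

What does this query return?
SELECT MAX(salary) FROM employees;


Salaries: 100000, 50000, 80000, 120000
MAX = 120000

120000


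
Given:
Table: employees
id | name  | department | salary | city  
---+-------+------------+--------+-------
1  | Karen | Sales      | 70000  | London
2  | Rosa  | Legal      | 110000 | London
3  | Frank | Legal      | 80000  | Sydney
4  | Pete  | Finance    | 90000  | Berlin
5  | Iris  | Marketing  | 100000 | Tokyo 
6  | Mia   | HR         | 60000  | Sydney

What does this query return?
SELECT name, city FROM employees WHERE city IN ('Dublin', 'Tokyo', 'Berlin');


Filtering: city IN ('Dublin', 'Tokyo', 'Berlin')
Matching: 2 rows

2 rows:
Pete, Berlin
Iris, Tokyo


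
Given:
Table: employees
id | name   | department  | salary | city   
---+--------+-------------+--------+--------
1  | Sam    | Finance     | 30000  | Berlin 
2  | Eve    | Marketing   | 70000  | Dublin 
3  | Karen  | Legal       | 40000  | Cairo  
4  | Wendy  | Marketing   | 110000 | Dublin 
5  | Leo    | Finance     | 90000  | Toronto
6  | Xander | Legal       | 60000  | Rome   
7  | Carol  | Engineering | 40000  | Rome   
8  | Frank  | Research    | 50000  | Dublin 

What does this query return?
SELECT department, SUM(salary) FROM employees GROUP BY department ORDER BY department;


Summing salary within each department:
  Engineering: 40000 = 40000
  Finance: 30000 + 90000 = 120000
  Legal: 40000 + 60000 = 100000
  Marketing: 70000 + 110000 = 180000
  Research: 50000 = 50000


5 groups:
Engineering, 40000
Finance, 120000
Legal, 100000
Marketing, 180000
Research, 50000


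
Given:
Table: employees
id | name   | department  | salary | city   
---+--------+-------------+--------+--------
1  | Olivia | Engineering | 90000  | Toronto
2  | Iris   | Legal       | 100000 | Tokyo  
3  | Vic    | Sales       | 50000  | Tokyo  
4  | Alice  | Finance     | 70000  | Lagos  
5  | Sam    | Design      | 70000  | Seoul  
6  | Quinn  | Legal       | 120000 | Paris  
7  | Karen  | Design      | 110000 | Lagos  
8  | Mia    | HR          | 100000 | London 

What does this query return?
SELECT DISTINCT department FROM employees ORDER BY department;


All 'department' values (row order): Engineering, Legal, Sales, Finance, Design, Legal, Design, HR
Removing duplicates leaves 6 unique value(s).

6 values:
Design
Engineering
Finance
HR
Legal
Sales


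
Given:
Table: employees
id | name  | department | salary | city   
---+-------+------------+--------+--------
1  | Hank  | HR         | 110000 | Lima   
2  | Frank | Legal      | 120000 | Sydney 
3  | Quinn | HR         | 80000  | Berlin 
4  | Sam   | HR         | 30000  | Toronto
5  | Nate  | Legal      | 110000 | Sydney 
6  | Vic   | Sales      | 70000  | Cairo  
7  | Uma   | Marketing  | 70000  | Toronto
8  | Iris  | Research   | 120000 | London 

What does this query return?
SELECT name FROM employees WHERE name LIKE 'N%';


LIKE 'N%' matches names starting with 'N'
Matching: 1

1 rows:
Nate


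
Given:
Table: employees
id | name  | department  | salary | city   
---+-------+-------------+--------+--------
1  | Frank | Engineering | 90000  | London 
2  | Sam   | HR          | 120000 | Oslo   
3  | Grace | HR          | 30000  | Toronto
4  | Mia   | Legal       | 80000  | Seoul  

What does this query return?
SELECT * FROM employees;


SELECT * returns all 4 rows with all columns

4 rows:
1, Frank, Engineering, 90000, London
2, Sam, HR, 120000, Oslo
3, Grace, HR, 30000, Toronto
4, Mia, Legal, 80000, Seoul


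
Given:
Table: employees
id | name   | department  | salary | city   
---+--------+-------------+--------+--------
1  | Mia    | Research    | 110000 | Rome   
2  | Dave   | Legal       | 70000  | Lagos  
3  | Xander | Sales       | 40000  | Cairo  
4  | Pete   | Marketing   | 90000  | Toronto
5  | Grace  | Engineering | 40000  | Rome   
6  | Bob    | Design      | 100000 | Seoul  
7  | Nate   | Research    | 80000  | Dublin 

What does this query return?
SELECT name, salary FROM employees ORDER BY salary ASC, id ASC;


Sorting by salary ASC, then id ASC for ties

7 rows:
Xander, 40000
Grace, 40000
Dave, 70000
Nate, 80000
Pete, 90000
Bob, 100000
Mia, 110000


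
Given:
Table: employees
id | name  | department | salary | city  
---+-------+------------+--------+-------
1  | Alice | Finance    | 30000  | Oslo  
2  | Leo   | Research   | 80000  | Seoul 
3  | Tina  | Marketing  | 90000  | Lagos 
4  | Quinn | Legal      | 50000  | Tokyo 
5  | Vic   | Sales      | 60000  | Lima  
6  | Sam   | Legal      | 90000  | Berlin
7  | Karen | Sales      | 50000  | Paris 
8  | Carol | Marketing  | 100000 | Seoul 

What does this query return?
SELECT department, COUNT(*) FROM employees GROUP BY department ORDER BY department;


Assigning each row to its department group:
  Alice -> Finance
  Leo -> Research
  Tina -> Marketing
  Quinn -> Legal
  Vic -> Sales
  Sam -> Legal
  Karen -> Sales
  Carol -> Marketing


5 groups:
Finance, 1
Legal, 2
Marketing, 2
Research, 1
Sales, 2


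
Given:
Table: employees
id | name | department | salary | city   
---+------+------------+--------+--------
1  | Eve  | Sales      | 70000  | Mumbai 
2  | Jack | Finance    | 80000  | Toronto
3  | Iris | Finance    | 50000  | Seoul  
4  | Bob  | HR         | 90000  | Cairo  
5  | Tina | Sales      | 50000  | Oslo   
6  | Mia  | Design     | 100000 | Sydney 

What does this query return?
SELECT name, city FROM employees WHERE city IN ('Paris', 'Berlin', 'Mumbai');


Filtering: city IN ('Paris', 'Berlin', 'Mumbai')
Matching: 1 rows

1 rows:
Eve, Mumbai


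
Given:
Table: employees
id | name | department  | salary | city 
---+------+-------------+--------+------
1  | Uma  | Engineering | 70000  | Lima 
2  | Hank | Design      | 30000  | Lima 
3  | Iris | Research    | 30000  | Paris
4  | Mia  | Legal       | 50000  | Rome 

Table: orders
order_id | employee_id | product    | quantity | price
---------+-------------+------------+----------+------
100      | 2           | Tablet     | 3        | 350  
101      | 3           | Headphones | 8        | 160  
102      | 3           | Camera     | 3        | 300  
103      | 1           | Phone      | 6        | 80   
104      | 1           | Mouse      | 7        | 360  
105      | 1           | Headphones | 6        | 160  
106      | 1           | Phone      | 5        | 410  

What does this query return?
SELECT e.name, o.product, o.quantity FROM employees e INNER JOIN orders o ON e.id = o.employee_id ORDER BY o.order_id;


Joining employees.id = orders.employee_id:
  employee Hank (id=2) -> order Tablet
  employee Iris (id=3) -> order Headphones
  employee Iris (id=3) -> order Camera
  employee Uma (id=1) -> order Phone
  employee Uma (id=1) -> order Mouse
  employee Uma (id=1) -> order Headphones
  employee Uma (id=1) -> order Phone


7 rows:
Hank, Tablet, 3
Iris, Headphones, 8
Iris, Camera, 3
Uma, Phone, 6
Uma, Mouse, 7
Uma, Headphones, 6
Uma, Phone, 5


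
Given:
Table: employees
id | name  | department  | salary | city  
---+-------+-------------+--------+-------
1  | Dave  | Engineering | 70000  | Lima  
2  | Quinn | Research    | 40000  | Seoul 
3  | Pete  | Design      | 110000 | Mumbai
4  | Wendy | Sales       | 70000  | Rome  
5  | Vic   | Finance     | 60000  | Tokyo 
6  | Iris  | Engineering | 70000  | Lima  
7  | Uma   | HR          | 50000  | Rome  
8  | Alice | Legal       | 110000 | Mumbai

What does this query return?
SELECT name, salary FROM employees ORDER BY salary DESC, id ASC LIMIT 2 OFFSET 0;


Sort by salary DESC (id ASC tiebreak), then skip 0 and take 2
Rows 1 through 2

2 rows:
Pete, 110000
Alice, 110000


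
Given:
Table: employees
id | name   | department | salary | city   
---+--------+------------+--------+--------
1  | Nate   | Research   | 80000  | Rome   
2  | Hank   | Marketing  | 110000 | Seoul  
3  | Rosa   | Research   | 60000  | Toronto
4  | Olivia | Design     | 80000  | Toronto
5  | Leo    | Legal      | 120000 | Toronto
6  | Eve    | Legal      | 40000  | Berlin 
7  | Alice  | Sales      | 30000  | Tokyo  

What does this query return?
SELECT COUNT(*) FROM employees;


COUNT(*) counts all rows

7


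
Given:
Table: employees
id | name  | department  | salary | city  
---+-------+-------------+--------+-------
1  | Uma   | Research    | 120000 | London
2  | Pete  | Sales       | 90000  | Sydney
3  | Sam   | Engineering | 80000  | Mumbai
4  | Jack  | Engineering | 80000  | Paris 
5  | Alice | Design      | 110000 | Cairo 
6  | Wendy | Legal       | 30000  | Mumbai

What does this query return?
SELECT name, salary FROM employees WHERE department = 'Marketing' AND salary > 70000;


Filtering: department = 'Marketing' AND salary > 70000
Matching: 0 rows

Empty result set (0 rows)


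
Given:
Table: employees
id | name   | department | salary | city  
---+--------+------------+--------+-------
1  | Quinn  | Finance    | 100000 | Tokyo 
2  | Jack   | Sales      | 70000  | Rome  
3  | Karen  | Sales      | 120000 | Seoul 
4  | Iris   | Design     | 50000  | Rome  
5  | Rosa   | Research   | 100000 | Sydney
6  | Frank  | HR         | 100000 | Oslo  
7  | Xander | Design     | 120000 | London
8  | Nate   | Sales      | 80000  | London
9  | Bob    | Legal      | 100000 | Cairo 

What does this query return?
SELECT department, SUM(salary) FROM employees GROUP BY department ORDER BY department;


Summing salary within each department:
  Design: 50000 + 120000 = 170000
  Finance: 100000 = 100000
  HR: 100000 = 100000
  Legal: 100000 = 100000
  Research: 100000 = 100000
  Sales: 70000 + 120000 + 80000 = 270000


6 groups:
Design, 170000
Finance, 100000
HR, 100000
Legal, 100000
Research, 100000
Sales, 270000


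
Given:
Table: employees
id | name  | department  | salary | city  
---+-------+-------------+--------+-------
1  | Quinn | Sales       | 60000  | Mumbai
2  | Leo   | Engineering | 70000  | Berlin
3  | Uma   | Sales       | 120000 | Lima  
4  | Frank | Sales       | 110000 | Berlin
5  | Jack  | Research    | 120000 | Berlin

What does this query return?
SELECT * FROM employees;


SELECT * returns all 5 rows with all columns

5 rows:
1, Quinn, Sales, 60000, Mumbai
2, Leo, Engineering, 70000, Berlin
3, Uma, Sales, 120000, Lima
4, Frank, Sales, 110000, Berlin
5, Jack, Research, 120000, Berlin


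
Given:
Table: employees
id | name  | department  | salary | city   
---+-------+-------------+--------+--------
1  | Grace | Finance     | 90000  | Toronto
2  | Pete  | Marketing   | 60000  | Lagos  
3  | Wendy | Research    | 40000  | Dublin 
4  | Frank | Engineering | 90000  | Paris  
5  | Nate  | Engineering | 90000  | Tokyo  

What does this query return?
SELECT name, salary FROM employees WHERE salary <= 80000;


Filtering: salary <= 80000
Matching: 2 rows

2 rows:
Pete, 60000
Wendy, 40000


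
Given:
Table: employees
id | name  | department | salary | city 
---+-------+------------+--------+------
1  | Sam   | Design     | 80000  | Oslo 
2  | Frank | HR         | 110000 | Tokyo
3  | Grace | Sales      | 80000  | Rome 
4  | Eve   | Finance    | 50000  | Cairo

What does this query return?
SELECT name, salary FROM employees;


Projecting columns: name, salary

4 rows:
Sam, 80000
Frank, 110000
Grace, 80000
Eve, 50000


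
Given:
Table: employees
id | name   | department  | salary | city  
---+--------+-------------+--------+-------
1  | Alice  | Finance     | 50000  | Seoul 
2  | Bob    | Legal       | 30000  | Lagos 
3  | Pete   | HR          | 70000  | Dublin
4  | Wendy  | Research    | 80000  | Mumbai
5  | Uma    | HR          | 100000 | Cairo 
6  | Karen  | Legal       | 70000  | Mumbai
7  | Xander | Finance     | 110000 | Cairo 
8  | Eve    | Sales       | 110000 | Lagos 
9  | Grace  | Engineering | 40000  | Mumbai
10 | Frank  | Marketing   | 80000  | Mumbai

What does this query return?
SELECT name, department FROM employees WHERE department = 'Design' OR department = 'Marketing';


Filtering: department = 'Design' OR 'Marketing'
Matching: 1 rows

1 rows:
Frank, Marketing


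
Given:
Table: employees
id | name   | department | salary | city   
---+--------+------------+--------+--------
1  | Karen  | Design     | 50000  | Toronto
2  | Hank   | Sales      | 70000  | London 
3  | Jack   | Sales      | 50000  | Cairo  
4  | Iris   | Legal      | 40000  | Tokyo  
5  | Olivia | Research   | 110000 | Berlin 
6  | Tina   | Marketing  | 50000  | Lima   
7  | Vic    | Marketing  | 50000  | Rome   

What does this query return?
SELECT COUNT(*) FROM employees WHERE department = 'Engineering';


Counting rows where department = 'Engineering'


0


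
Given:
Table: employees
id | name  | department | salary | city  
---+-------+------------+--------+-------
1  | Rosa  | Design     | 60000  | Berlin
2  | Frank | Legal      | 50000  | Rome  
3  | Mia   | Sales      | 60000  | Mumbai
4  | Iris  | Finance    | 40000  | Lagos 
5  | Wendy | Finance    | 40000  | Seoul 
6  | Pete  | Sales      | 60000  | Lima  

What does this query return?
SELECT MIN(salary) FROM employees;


Salaries: 60000, 50000, 60000, 40000, 40000, 60000
MIN = 40000

40000


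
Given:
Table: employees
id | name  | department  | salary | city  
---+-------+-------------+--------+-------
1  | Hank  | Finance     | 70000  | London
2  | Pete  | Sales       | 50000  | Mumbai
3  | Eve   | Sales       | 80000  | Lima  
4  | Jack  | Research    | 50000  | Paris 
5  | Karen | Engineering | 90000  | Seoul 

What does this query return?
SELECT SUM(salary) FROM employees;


SUM(salary) = 70000 + 50000 + 80000 + 50000 + 90000 = 340000

340000


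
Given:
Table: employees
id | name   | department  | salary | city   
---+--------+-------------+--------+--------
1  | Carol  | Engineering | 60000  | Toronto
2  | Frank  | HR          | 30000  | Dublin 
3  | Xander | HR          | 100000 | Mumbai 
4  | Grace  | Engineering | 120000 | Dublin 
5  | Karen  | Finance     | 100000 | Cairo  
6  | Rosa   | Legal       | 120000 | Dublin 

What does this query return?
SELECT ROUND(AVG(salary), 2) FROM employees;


SUM(salary) = 530000
COUNT = 6
ROUND(AVG, 2) = ROUND(530000 / 6, 2) = 88333.33

88333.33


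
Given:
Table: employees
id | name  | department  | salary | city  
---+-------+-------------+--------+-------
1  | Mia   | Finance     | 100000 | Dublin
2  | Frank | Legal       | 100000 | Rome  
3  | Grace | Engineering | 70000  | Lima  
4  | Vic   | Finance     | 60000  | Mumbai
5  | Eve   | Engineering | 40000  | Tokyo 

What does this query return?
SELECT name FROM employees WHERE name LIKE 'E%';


LIKE 'E%' matches names starting with 'E'
Matching: 1

1 rows:
Eve


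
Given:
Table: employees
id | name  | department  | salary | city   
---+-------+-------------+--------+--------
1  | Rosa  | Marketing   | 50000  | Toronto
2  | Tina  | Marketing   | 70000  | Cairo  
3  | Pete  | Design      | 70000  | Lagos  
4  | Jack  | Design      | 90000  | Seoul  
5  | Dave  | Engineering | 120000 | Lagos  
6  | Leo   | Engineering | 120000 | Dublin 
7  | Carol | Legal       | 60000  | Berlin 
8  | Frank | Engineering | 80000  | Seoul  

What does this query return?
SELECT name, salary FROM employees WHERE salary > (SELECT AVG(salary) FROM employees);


Subquery: AVG(salary) = 82500.0
Filtering: salary > 82500.0
  Jack (90000) -> MATCH
  Dave (120000) -> MATCH
  Leo (120000) -> MATCH


3 rows:
Jack, 90000
Dave, 120000
Leo, 120000


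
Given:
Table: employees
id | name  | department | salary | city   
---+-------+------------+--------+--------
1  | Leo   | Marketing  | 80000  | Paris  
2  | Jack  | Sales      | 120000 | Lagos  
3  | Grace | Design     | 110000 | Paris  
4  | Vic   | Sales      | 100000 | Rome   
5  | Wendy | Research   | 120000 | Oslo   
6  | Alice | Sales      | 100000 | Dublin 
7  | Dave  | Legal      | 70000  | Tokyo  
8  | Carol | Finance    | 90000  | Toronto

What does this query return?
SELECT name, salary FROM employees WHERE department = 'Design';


Filtering: department = 'Design'
Matching rows: 1

1 rows:
Grace, 110000


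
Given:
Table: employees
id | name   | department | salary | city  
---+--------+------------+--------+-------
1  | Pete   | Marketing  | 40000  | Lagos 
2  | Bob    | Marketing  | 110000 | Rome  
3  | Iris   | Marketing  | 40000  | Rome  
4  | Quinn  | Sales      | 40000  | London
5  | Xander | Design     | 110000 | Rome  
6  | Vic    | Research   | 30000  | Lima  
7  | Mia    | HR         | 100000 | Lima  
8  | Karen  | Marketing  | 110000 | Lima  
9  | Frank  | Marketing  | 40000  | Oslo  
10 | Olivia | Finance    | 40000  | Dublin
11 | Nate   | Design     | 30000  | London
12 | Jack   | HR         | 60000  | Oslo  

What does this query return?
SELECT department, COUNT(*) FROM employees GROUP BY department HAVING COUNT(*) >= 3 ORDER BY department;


Groups with count >= 3:
  Marketing: 5 -> PASS
  Design: 2 -> filtered out
  Finance: 1 -> filtered out
  HR: 2 -> filtered out
  Research: 1 -> filtered out
  Sales: 1 -> filtered out


1 groups:
Marketing, 5


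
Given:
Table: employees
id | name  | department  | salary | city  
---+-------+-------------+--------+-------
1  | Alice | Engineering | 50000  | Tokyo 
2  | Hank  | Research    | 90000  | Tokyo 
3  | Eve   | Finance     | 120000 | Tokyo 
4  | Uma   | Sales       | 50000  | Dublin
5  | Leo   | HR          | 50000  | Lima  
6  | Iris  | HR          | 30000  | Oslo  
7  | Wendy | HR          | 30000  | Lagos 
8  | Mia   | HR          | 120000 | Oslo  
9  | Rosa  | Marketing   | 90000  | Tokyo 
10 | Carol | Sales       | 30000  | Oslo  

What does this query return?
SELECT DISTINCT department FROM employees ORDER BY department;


All 'department' values (row order): Engineering, Research, Finance, Sales, HR, HR, HR, HR, Marketing, Sales
Removing duplicates leaves 6 unique value(s).

6 values:
Engineering
Finance
HR
Marketing
Research
Sales


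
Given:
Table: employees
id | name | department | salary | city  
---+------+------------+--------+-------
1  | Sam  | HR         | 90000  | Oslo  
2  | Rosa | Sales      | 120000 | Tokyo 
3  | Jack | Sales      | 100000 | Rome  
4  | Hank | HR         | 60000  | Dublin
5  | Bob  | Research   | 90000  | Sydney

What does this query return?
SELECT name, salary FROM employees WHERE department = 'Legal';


Filtering: department = 'Legal'
Matching rows: 0

Empty result set (0 rows)


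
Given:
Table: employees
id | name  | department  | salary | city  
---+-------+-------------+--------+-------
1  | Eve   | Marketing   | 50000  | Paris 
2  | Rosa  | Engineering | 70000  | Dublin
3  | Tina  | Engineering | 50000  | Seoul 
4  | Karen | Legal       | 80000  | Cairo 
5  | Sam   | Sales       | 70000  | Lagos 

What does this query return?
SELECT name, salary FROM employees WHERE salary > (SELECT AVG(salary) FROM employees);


Subquery: AVG(salary) = 64000.0
Filtering: salary > 64000.0
  Rosa (70000) -> MATCH
  Karen (80000) -> MATCH
  Sam (70000) -> MATCH


3 rows:
Rosa, 70000
Karen, 80000
Sam, 70000


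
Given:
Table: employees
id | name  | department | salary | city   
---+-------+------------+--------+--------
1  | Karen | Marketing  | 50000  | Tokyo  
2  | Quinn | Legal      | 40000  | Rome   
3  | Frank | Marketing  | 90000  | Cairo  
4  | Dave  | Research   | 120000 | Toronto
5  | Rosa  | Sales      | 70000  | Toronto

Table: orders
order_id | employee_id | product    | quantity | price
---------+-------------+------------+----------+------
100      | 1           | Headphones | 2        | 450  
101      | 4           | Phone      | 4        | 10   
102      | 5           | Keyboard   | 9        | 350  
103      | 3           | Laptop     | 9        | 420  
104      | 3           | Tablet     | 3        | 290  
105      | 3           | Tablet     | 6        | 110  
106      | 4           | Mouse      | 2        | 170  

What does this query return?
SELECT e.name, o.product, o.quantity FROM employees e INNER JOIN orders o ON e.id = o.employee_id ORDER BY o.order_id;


Joining employees.id = orders.employee_id:
  employee Karen (id=1) -> order Headphones
  employee Dave (id=4) -> order Phone
  employee Rosa (id=5) -> order Keyboard
  employee Frank (id=3) -> order Laptop
  employee Frank (id=3) -> order Tablet
  employee Frank (id=3) -> order Tablet
  employee Dave (id=4) -> order Mouse


7 rows:
Karen, Headphones, 2
Dave, Phone, 4
Rosa, Keyboard, 9
Frank, Laptop, 9
Frank, Tablet, 3
Frank, Tablet, 6
Dave, Mouse, 2


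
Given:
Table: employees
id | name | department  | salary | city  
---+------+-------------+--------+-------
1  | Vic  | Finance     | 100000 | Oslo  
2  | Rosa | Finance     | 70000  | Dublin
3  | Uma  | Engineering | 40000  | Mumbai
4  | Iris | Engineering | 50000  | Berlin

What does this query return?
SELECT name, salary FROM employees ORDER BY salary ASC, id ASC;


Sorting by salary ASC, then id ASC for ties

4 rows:
Uma, 40000
Iris, 50000
Rosa, 70000
Vic, 100000


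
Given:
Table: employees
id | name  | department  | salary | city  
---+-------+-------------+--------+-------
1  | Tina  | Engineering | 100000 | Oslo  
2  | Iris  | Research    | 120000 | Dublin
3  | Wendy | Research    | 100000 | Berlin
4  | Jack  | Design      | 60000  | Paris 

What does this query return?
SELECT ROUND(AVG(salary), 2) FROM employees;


SUM(salary) = 380000
COUNT = 4
ROUND(AVG, 2) = ROUND(380000 / 4, 2) = 95000.0

95000.0


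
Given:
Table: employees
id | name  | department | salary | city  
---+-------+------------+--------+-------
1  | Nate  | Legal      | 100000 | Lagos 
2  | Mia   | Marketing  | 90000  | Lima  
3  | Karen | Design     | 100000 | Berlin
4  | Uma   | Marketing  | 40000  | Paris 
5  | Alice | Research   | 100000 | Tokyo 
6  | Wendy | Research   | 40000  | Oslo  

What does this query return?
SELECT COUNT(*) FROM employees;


COUNT(*) counts all rows

6


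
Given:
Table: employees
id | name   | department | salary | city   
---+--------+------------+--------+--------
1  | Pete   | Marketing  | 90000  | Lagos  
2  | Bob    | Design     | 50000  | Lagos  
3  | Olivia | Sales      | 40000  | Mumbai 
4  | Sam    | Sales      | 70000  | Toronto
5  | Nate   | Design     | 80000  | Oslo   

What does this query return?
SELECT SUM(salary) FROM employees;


SUM(salary) = 90000 + 50000 + 40000 + 70000 + 80000 = 330000

330000


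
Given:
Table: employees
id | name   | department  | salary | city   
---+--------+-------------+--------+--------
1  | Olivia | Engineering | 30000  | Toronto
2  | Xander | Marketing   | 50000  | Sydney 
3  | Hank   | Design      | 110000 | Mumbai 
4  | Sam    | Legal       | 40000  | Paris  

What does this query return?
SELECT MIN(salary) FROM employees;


Salaries: 30000, 50000, 110000, 40000
MIN = 30000

30000


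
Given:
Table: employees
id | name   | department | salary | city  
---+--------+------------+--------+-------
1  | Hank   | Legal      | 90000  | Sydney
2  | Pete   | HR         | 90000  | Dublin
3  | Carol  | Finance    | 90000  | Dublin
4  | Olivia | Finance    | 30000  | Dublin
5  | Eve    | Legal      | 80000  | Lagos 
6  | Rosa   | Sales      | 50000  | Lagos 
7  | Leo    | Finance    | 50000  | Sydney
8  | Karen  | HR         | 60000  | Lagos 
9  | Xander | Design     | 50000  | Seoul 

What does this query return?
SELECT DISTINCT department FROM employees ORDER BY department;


All 'department' values (row order): Legal, HR, Finance, Finance, Legal, Sales, Finance, HR, Design
Removing duplicates leaves 5 unique value(s).

5 values:
Design
Finance
HR
Legal
Sales


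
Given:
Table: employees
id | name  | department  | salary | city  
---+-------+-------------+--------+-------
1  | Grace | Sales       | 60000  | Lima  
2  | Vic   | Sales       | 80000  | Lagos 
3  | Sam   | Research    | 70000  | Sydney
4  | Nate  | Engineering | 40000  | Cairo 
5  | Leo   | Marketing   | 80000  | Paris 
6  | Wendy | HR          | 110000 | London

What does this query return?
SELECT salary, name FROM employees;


Projecting columns: salary, name

6 rows:
60000, Grace
80000, Vic
70000, Sam
40000, Nate
80000, Leo
110000, Wendy


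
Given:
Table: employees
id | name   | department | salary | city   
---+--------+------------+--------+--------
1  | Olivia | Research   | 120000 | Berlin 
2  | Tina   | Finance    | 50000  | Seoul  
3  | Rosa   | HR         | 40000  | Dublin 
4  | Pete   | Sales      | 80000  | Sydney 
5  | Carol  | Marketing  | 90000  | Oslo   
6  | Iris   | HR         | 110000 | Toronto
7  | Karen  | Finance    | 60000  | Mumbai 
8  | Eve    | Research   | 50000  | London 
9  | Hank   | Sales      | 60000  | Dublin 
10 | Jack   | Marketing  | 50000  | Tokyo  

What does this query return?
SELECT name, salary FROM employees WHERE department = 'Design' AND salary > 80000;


Filtering: department = 'Design' AND salary > 80000
Matching: 0 rows

Empty result set (0 rows)


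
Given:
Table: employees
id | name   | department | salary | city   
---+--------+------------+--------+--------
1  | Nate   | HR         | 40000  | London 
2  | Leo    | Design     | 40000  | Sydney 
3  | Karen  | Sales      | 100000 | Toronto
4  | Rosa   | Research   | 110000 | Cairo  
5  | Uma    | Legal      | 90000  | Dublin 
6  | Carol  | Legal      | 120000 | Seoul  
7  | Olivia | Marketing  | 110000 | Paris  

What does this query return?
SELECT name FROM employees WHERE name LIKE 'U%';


LIKE 'U%' matches names starting with 'U'
Matching: 1

1 rows:
Uma


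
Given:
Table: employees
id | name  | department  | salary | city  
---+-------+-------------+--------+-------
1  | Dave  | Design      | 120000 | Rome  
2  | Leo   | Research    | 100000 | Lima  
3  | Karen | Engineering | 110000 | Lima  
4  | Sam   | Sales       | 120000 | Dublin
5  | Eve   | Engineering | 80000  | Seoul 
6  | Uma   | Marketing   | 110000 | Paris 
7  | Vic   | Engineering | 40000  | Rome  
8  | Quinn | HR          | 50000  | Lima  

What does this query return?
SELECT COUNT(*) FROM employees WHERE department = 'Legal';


Counting rows where department = 'Legal'


0


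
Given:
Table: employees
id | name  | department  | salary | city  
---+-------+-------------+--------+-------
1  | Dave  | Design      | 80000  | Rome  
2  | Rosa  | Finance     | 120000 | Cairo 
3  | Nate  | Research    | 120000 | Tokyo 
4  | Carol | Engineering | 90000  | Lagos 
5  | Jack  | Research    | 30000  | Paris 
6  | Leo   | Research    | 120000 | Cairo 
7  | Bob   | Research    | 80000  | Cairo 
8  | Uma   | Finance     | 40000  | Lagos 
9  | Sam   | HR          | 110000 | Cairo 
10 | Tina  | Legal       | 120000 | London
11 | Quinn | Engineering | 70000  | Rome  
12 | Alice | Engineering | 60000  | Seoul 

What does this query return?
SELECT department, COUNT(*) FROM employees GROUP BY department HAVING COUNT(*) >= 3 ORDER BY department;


Groups with count >= 3:
  Engineering: 3 -> PASS
  Research: 4 -> PASS
  Design: 1 -> filtered out
  Finance: 2 -> filtered out
  HR: 1 -> filtered out
  Legal: 1 -> filtered out


2 groups:
Engineering, 3
Research, 4


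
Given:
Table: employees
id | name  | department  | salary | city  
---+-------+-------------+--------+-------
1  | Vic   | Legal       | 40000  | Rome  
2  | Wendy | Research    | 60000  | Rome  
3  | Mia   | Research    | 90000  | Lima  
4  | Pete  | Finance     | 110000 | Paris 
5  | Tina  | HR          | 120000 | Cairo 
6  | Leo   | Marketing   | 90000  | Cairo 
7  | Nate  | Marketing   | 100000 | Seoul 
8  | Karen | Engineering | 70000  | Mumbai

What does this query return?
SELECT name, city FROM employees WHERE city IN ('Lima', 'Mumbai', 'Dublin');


Filtering: city IN ('Lima', 'Mumbai', 'Dublin')
Matching: 2 rows

2 rows:
Mia, Lima
Karen, Mumbai


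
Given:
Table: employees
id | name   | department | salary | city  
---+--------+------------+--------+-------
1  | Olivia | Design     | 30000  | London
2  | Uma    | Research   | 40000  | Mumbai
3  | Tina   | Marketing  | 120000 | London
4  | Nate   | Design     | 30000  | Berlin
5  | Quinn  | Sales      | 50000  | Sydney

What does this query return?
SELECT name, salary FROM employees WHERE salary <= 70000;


Filtering: salary <= 70000
Matching: 4 rows

4 rows:
Olivia, 30000
Uma, 40000
Nate, 30000
Quinn, 50000


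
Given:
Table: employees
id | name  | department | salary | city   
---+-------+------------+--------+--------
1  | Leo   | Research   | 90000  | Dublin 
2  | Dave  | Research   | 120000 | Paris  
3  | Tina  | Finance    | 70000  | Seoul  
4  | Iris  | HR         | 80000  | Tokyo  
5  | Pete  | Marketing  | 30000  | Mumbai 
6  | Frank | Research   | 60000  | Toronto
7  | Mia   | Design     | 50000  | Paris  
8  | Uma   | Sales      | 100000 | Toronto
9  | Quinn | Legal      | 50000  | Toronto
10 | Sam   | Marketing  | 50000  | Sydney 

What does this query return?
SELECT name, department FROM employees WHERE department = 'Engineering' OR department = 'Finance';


Filtering: department = 'Engineering' OR 'Finance'
Matching: 1 rows

1 rows:
Tina, Finance


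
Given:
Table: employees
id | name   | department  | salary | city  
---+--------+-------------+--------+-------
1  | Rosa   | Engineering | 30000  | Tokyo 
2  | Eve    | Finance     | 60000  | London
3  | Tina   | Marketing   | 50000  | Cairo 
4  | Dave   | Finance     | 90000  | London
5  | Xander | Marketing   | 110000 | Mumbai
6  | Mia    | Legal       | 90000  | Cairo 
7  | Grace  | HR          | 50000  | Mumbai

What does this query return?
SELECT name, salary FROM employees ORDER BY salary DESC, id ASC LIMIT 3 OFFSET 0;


Sort by salary DESC (id ASC tiebreak), then skip 0 and take 3
Rows 1 through 3

3 rows:
Xander, 110000
Dave, 90000
Mia, 90000


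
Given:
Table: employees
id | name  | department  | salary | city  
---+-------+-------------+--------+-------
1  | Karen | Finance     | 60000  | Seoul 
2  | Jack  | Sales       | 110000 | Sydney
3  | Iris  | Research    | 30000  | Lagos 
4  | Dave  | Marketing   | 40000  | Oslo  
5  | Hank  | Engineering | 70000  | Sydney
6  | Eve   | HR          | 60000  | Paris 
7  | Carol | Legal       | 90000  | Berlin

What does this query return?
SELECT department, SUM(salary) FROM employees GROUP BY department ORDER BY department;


Summing salary within each department:
  Engineering: 70000 = 70000
  Finance: 60000 = 60000
  HR: 60000 = 60000
  Legal: 90000 = 90000
  Marketing: 40000 = 40000
  Research: 30000 = 30000
  Sales: 110000 = 110000


7 groups:
Engineering, 70000
Finance, 60000
HR, 60000
Legal, 90000
Marketing, 40000
Research, 30000
Sales, 110000


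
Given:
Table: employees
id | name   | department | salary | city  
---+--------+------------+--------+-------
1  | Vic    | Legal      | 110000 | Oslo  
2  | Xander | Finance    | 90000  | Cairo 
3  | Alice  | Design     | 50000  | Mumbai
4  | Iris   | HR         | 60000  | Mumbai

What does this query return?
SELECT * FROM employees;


SELECT * returns all 4 rows with all columns

4 rows:
1, Vic, Legal, 110000, Oslo
2, Xander, Finance, 90000, Cairo
3, Alice, Design, 50000, Mumbai
4, Iris, HR, 60000, Mumbai


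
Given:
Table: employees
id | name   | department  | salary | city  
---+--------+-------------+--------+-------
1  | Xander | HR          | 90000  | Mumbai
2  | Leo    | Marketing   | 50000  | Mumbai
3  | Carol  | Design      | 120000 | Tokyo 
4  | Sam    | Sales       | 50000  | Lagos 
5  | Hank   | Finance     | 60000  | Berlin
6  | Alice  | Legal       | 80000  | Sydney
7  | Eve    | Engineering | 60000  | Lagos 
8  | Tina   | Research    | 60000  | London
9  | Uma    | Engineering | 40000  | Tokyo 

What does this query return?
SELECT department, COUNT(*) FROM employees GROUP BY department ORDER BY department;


Assigning each row to its department group:
  Xander -> HR
  Leo -> Marketing
  Carol -> Design
  Sam -> Sales
  Hank -> Finance
  Alice -> Legal
  Eve -> Engineering
  Tina -> Research
  Uma -> Engineering


8 groups:
Design, 1
Engineering, 2
Finance, 1
HR, 1
Legal, 1
Marketing, 1
Research, 1
Sales, 1


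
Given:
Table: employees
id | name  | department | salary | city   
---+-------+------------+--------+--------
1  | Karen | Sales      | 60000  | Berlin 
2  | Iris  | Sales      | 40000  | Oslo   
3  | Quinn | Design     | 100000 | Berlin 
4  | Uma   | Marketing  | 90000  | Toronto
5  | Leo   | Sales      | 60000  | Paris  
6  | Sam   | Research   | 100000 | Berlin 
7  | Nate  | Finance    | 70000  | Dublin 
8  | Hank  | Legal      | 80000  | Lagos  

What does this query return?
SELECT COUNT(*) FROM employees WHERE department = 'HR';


Counting rows where department = 'HR'


0


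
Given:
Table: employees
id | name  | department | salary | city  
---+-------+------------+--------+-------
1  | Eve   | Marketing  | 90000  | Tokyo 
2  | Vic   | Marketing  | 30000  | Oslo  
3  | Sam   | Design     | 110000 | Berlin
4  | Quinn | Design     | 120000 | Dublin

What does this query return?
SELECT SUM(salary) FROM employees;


SUM(salary) = 90000 + 30000 + 110000 + 120000 = 350000

350000


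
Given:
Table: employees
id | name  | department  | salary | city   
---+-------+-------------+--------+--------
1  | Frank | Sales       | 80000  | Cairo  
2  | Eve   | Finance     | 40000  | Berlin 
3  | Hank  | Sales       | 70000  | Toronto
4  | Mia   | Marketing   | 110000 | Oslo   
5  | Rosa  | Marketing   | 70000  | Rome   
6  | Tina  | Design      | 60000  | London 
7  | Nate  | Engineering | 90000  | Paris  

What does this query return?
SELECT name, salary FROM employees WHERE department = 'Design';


Filtering: department = 'Design'
Matching rows: 1

1 rows:
Tina, 60000


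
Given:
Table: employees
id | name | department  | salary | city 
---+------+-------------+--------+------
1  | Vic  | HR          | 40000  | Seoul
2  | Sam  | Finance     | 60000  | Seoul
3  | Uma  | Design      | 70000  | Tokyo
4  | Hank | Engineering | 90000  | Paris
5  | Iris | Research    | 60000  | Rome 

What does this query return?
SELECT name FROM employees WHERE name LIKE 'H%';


LIKE 'H%' matches names starting with 'H'
Matching: 1

1 rows:
Hank


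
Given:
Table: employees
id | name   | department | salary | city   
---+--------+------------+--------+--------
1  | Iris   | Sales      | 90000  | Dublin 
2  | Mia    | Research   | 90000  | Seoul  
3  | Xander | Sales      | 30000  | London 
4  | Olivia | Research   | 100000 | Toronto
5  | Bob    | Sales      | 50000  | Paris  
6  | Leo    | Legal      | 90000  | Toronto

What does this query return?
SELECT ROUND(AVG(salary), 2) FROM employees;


SUM(salary) = 450000
COUNT = 6
ROUND(AVG, 2) = ROUND(450000 / 6, 2) = 75000.0

75000.0


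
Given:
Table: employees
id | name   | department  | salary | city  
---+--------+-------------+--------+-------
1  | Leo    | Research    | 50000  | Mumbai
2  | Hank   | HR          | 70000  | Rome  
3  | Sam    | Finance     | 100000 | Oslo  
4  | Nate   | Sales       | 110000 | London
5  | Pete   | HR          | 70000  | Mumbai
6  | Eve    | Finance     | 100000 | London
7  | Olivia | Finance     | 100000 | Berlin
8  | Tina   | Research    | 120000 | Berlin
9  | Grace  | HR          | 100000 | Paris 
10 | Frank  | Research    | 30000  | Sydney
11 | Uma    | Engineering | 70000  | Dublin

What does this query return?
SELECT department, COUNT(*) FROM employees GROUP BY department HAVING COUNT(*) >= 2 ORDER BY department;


Groups with count >= 2:
  Finance: 3 -> PASS
  HR: 3 -> PASS
  Research: 3 -> PASS
  Engineering: 1 -> filtered out
  Sales: 1 -> filtered out


3 groups:
Finance, 3
HR, 3
Research, 3
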